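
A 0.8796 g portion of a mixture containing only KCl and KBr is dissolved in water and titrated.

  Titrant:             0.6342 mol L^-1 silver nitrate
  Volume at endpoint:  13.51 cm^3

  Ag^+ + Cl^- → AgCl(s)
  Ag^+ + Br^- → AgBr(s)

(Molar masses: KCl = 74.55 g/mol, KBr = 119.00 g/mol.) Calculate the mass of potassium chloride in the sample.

0.2348 g

n(AgNO3) = 0.01351 × 0.6342 = 8.568 × 10^-3 mol
Let x = n(KCl), y = n(KBr).
Titrant: 1x + 1y = 8.568 × 10^-3;  mass: 74.55x + 119.00y = 0.8796
Solving, x = 3.150 × 10^-3 mol, y = 5.419 × 10^-3 mol
mass of KCl = 3.150 × 10^-3 × 74.55 = 0.2348 g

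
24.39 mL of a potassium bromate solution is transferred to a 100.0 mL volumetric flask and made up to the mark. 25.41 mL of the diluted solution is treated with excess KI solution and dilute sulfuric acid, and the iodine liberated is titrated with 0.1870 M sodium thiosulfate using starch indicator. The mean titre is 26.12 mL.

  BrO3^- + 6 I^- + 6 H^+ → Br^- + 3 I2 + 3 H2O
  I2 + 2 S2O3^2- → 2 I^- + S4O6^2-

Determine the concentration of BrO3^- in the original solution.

n(S2O3^2-) = 0.02612 × 0.1870 = 4.884 × 10^-3 mol
n(I2) = n(S2O3^2-)/2 = 2.442 × 10^-3 mol
From the 1:3 ratio, n(BrO3^-) in the aliquot = 1/3 × 2.442 × 10^-3 = 8.141 × 10^-4 mol
[BrO3^-]_dilute = 8.141 × 10^-4 / 0.02541 = 0.03204 mol/L
[BrO3^-]_original = 0.03204 × 100.0/24.39 = 0.1314 mol/L

0.1314 M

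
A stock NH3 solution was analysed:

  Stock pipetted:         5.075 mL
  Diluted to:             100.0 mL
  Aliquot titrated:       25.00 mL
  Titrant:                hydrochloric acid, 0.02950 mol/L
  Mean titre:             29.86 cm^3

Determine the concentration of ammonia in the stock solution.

0.6943 mol/L

NH3 + HCl → NH4Cl
n(HCl) = 0.02986 × 0.02950 = 8.809 × 10^-4 mol
n(NH3) in the aliquot = 8.809 × 10^-4 mol (1:1 ratio)
[NH3]_dilute = 8.809 × 10^-4 / 0.02500 = 0.03523 mol/L
Dilution factor = 100.0 / 5.075 = 19.70
[NH3]_stock = 0.03523 × 19.70 = 0.6943 mol/L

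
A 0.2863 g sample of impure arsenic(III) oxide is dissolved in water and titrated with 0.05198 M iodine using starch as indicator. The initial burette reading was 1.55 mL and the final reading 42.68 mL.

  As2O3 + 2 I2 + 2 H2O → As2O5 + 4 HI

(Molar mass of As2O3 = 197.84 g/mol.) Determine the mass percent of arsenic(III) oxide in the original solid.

n(I2) = 0.04113 L × 0.05198 mol/L = 2.138 × 10^-3 mol
From the 1:2 ratio, n(As2O3) = 1/2 × 2.138 × 10^-3 = 1.069 × 10^-3 mol
mass of As2O3 = 1.069 × 10^-3 × 197.84 g/mol = 0.2115 g
% As2O3 = 0.2115 / 0.2863 × 100 = 73.87 %

73.87 %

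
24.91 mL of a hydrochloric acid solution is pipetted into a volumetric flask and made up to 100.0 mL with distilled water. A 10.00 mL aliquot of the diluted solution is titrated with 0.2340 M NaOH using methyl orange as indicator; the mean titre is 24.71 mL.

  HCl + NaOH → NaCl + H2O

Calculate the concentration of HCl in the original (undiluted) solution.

2.321 M

n(NaOH) = 0.02471 × 0.2340 = 5.782 × 10^-3 mol
n(HCl) in the aliquot = 5.782 × 10^-3 mol (1:1 ratio)
[HCl]_dilute = 5.782 × 10^-3 / 0.01000 = 0.5782 mol/L
Dilution factor = 100.0 / 24.91 = 4.014
[HCl]_stock = 0.5782 × 4.014 = 2.321 mol/L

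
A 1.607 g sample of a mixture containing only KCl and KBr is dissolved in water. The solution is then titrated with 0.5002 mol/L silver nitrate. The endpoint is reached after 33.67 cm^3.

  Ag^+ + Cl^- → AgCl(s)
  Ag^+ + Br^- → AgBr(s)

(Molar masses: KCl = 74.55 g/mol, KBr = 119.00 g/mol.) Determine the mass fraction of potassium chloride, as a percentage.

41.45 %

n(AgNO3) = 0.03367 × 0.5002 = 0.01684 mol
Let x = n(KCl), y = n(KBr).
Titrant: 1x + 1y = 0.01684;  mass: 74.55x + 119.00y = 1.607
Solving, x = 8.935 × 10^-3 mol, y = 7.907 × 10^-3 mol
mass of KCl = 8.935 × 10^-3 × 74.55 = 0.6661 g
% KCl = 0.6661 / 1.607 × 100 = 41.45 %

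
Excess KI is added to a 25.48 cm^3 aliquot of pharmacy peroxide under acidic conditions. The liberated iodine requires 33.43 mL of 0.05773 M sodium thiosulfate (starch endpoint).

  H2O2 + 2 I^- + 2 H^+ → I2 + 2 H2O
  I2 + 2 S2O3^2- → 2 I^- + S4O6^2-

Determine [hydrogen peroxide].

0.03787 M

n(S2O3^2-) = 0.03343 × 0.05773 = 1.930 × 10^-3 mol
n(I2) = n(S2O3^2-)/2 = 9.650 × 10^-4 mol
n(H2O2) in the aliquot = 9.650 × 10^-4 mol (1:1 ratio)
[H2O2] = 9.650 × 10^-4 / 0.02548 = 0.03787 mol/L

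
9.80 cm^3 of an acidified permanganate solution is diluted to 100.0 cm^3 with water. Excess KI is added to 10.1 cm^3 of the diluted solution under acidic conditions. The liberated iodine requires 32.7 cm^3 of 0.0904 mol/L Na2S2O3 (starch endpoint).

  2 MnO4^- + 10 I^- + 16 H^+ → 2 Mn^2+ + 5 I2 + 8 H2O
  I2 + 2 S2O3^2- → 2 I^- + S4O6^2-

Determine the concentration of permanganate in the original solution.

0.597 mol/L

n(S2O3^2-) = 0.0327 × 0.0904 = 2.96 × 10^-3 mol
n(I2) = n(S2O3^2-)/2 = 1.48 × 10^-3 mol
From the 2:5 ratio, n(MnO4^-) in the aliquot = 2/5 × 1.48 × 10^-3 = 5.91 × 10^-4 mol
[MnO4^-]_dilute = 5.91 × 10^-4 / 0.0101 = 0.0585 mol/L
[MnO4^-]_original = 0.0585 × 100.0/9.80 = 0.597 mol/L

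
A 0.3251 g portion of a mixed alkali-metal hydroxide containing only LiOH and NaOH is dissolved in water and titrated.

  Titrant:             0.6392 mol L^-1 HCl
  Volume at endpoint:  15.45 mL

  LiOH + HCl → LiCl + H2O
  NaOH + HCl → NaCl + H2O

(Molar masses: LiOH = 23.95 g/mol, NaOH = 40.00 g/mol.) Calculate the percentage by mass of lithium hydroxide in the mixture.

n(HCl) = 0.01545 × 0.6392 = 9.876 × 10^-3 mol
Let x = n(LiOH), y = n(NaOH).
Titrant: 1x + 1y = 9.876 × 10^-3;  mass: 23.95x + 40.00y = 0.3251
Solving, x = 4.357 × 10^-3 mol, y = 5.519 × 10^-3 mol
mass of LiOH = 4.357 × 10^-3 × 23.95 = 0.1043 g
% LiOH = 0.1043 / 0.3251 × 100 = 32.10 %

32.10 %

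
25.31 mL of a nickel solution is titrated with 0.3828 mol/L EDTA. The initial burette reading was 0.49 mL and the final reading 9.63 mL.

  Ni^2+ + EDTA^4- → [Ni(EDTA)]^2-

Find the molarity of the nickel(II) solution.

n(EDTA) = 0.009140 L × 0.3828 mol/L = 3.499 × 10^-3 mol
n(Ni2+) = 3.499 × 10^-3 mol (1:1 mole ratio)
[Ni2+] = 3.499 × 10^-3 mol / 0.02531 L = 0.1382 mol/L

0.1382 mol/L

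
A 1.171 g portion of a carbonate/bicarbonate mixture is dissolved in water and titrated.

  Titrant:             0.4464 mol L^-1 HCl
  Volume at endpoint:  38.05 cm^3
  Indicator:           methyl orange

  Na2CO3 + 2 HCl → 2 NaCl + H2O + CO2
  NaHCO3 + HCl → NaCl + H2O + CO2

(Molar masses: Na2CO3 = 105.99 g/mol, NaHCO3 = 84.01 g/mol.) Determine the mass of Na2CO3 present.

n(HCl) = 0.03805 × 0.4464 = 0.01699 mol
Let x = n(Na2CO3), y = n(NaHCO3).
Titrant: 2x + 1y = 0.01699;  mass: 105.99x + 84.01y = 1.171
Solving, x = 4.126 × 10^-3 mol, y = 8.733 × 10^-3 mol
mass of Na2CO3 = 4.126 × 10^-3 × 105.99 = 0.4373 g

0.4373 g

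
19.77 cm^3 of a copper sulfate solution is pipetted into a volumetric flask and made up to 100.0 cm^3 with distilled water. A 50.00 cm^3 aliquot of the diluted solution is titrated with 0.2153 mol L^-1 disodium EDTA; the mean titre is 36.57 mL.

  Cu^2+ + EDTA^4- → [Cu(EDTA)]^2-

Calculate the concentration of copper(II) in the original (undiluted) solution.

0.7965 mol/L

n(EDTA) = 0.03657 × 0.2153 = 7.874 × 10^-3 mol
n(Cu2+) in the aliquot = 7.874 × 10^-3 mol (1:1 ratio)
[Cu2+]_dilute = 7.874 × 10^-3 / 0.05000 = 0.1575 mol/L
Dilution factor = 100.0 / 19.77 = 5.058
[Cu2+]_stock = 0.1575 × 5.058 = 0.7965 mol/L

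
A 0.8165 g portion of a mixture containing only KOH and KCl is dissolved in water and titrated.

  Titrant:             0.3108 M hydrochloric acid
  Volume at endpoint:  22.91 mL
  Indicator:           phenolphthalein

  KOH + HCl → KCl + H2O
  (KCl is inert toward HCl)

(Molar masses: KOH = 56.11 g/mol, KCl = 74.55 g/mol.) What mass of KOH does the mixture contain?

0.3995 g

n(HCl) = 0.02291 × 0.3108 = 7.120 × 10^-3 mol
Let x = n(KOH), y = n(KCl).
Titrant: 1x = 7.120 × 10^-3;  mass: 56.11x + 74.55y = 0.8165
Solving, x = 7.120 × 10^-3 mol, y = 5.593 × 10^-3 mol
mass of KOH = 7.120 × 10^-3 × 56.11 = 0.3995 g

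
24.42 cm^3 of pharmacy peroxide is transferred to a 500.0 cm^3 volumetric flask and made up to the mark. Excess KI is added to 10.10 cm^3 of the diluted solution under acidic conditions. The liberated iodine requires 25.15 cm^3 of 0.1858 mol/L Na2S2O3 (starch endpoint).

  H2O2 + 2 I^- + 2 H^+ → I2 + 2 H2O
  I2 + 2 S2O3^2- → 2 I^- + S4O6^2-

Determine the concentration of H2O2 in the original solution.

n(S2O3^2-) = 0.02515 × 0.1858 = 4.673 × 10^-3 mol
n(I2) = n(S2O3^2-)/2 = 2.336 × 10^-3 mol
n(H2O2) in the aliquot = 2.336 × 10^-3 mol (1:1 ratio)
[H2O2]_dilute = 2.336 × 10^-3 / 0.01010 = 0.2313 mol/L
[H2O2]_original = 0.2313 × 500.0/24.42 = 4.736 mol/L

4.736 mol/L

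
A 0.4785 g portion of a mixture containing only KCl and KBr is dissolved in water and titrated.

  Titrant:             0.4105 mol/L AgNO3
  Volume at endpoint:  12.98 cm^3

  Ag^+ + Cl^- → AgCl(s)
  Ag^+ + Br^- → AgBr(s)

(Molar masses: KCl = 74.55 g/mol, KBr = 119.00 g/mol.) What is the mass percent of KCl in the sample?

n(AgNO3) = 0.01298 × 0.4105 = 5.328 × 10^-3 mol
Let x = n(KCl), y = n(KBr).
Titrant: 1x + 1y = 5.328 × 10^-3;  mass: 74.55x + 119.00y = 0.4785
Solving, x = 3.500 × 10^-3 mol, y = 1.828 × 10^-3 mol
mass of KCl = 3.500 × 10^-3 × 74.55 = 0.2609 g
% KCl = 0.2609 / 0.4785 × 100 = 54.53 %

54.53 %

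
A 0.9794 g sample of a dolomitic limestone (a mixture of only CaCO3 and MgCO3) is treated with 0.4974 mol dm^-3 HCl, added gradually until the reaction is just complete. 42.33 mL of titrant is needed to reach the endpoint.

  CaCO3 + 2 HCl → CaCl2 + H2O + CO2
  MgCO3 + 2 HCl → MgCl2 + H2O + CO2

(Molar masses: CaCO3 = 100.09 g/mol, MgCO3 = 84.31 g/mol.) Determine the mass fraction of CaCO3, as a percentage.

59.47 %

n(HCl) = 0.04233 × 0.4974 = 0.02105 mol
Let x = n(CaCO3), y = n(MgCO3).
Titrant: 2x + 2y = 0.02105;  mass: 100.09x + 84.31y = 0.9794
Solving, x = 5.819 × 10^-3 mol, y = 4.708 × 10^-3 mol
mass of CaCO3 = 5.819 × 10^-3 × 100.09 = 0.5825 g
% CaCO3 = 0.5825 / 0.9794 × 100 = 59.47 %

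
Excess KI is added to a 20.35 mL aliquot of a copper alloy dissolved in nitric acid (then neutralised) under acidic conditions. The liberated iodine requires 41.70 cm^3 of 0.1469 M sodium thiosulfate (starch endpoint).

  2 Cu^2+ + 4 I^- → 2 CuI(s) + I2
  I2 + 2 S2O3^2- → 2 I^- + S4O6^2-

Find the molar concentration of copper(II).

n(S2O3^2-) = 0.04170 × 0.1469 = 6.126 × 10^-3 mol
n(I2) = n(S2O3^2-)/2 = 3.063 × 10^-3 mol
From the 2:1 ratio, n(Cu2+) in the aliquot = 2/1 × 3.063 × 10^-3 = 6.126 × 10^-3 mol
[Cu2+] = 6.126 × 10^-3 / 0.02035 = 0.3010 mol/L

0.3010 M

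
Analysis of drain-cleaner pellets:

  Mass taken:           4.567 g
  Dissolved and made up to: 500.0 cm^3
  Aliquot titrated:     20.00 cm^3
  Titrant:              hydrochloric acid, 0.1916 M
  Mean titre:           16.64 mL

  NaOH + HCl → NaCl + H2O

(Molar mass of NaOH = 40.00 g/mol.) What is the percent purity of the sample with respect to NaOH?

69.81 %

n(HCl) per titration = 0.01664 × 0.1916 = 3.188 × 10^-3 mol
n(NaOH) in each aliquot = 3.188 × 10^-3 mol (1:1 ratio)
n(NaOH) in the whole flask = 3.188 × 10^-3 × 500.0/20.00 = 0.07971 mol
mass of NaOH = 0.07971 × 40.00 = 3.188 g
% NaOH = 3.188 / 4.567 × 100 = 69.81 %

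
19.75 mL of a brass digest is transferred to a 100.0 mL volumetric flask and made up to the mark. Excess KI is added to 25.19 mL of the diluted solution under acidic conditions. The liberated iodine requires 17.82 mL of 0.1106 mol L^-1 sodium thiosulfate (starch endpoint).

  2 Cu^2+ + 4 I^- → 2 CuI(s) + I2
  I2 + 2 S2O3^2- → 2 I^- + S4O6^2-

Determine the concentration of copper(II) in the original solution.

0.3962 mol/L

n(S2O3^2-) = 0.01782 × 0.1106 = 1.971 × 10^-3 mol
n(I2) = n(S2O3^2-)/2 = 9.854 × 10^-4 mol
From the 2:1 ratio, n(Cu2+) in the aliquot = 2/1 × 9.854 × 10^-4 = 1.971 × 10^-3 mol
[Cu2+]_dilute = 1.971 × 10^-3 / 0.02519 = 0.07824 mol/L
[Cu2+]_original = 0.07824 × 100.0/19.75 = 0.3962 mol/L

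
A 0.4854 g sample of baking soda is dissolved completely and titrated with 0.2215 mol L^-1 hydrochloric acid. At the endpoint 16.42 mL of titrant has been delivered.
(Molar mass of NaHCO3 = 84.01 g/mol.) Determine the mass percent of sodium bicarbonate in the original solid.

62.95 %

NaHCO3 + HCl → NaCl + H2O + CO2
n(HCl) = 0.01642 L × 0.2215 mol/L = 3.637 × 10^-3 mol
n(NaHCO3) = 3.637 × 10^-3 mol (1:1 ratio)
mass of NaHCO3 = 3.637 × 10^-3 × 84.01 g/mol = 0.3055 g
% NaHCO3 = 0.3055 / 0.4854 × 100 = 62.95 %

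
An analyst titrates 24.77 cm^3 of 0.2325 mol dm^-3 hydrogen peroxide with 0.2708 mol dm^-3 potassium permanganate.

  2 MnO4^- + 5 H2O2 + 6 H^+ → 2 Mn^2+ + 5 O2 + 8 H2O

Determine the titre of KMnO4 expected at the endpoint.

8.507 mL

n(H2O2) = 0.02477 L × 0.2325 mol/L = 5.759 × 10^-3 mol
From the 2:5 stoichiometry, n(KMnO4) = 2/5 × 5.759 × 10^-3 = 2.304 × 10^-3 mol
V(KMnO4) = 2.304 × 10^-3 mol / 0.2708 mol/L = 0.008507 L = 8.507 mL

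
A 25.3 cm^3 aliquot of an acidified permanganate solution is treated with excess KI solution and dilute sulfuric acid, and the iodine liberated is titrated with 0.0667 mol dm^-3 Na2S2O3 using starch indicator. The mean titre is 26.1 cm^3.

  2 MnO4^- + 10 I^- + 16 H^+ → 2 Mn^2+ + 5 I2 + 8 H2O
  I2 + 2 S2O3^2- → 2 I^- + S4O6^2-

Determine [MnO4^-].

n(S2O3^2-) = 0.0261 × 0.0667 = 1.74 × 10^-3 mol
n(I2) = n(S2O3^2-)/2 = 8.70 × 10^-4 mol
From the 2:5 ratio, n(MnO4^-) in the aliquot = 2/5 × 8.70 × 10^-4 = 3.48 × 10^-4 mol
[MnO4^-] = 3.48 × 10^-4 / 0.0253 = 0.0138 mol/L

0.0138 mol/L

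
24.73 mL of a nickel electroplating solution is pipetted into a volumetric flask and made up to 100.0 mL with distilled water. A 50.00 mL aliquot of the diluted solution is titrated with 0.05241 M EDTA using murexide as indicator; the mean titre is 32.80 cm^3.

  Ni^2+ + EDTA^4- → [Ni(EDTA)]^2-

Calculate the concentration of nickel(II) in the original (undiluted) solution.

n(EDTA) = 0.03280 × 0.05241 = 1.719 × 10^-3 mol
n(Ni2+) in the aliquot = 1.719 × 10^-3 mol (1:1 ratio)
[Ni2+]_dilute = 1.719 × 10^-3 / 0.05000 = 0.03438 mol/L
Dilution factor = 100.0 / 24.73 = 4.044
[Ni2+]_stock = 0.03438 × 4.044 = 0.1390 mol/L

0.1390 M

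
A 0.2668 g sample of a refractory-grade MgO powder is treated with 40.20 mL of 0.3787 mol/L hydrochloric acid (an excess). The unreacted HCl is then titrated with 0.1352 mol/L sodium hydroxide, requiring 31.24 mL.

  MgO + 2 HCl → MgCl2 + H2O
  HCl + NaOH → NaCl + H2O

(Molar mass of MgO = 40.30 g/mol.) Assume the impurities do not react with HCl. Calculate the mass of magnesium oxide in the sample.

n(HCl) added = 0.04020 × 0.3787 = 0.01522 mol
n(NaOH) used in back-titration = 0.03124 × 0.1352 = 4.224 × 10^-3 mol
n(HCl) left over = 4.224 × 10^-3 mol (1:1 ratio)
n(HCl) consumed by analyte = 0.01522 − 4.224 × 10^-3 = 0.01100 mol
From the 1:2 ratio, n(MgO) = 1/2 × 0.01100 = 5.500 × 10^-3 mol
mass of MgO = 5.500 × 10^-3 × 40.30 = 0.2217 g

0.2217 g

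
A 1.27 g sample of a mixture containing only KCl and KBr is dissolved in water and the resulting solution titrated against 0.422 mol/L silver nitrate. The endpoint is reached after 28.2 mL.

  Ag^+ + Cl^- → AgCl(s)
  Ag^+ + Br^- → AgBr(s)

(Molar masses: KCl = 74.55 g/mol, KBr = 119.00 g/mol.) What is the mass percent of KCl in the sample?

n(AgNO3) = 0.0282 × 0.422 = 0.0119 mol
Let x = n(KCl), y = n(KBr).
Titrant: 1x + 1y = 0.0119;  mass: 74.55x + 119.00y = 1.27
Solving, x = 3.29 × 10^-3 mol, y = 8.61 × 10^-3 mol
mass of KCl = 3.29 × 10^-3 × 74.55 = 0.245 g
% KCl = 0.245 / 1.27 × 100 = 19.3 %

19.3 %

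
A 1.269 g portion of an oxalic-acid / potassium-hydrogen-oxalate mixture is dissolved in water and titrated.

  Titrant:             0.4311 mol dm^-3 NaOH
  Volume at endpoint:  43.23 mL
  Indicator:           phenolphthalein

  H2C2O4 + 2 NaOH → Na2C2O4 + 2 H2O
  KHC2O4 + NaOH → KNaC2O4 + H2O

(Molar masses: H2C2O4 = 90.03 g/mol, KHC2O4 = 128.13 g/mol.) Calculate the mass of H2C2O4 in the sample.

n(NaOH) = 0.04323 × 0.4311 = 0.01864 mol
Let x = n(H2C2O4), y = n(KHC2O4).
Titrant: 2x + 1y = 0.01864;  mass: 90.03x + 128.13y = 1.269
Solving, x = 6.731 × 10^-3 mol, y = 5.175 × 10^-3 mol
mass of H2C2O4 = 6.731 × 10^-3 × 90.03 = 0.6060 g

0.6060 g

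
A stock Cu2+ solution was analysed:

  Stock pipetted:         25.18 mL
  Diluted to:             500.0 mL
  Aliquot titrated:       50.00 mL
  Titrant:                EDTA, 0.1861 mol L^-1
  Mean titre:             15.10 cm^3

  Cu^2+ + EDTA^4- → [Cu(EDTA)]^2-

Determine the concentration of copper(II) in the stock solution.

1.116 mol/L

n(EDTA) = 0.01510 × 0.1861 = 2.810 × 10^-3 mol
n(Cu2+) in the aliquot = 2.810 × 10^-3 mol (1:1 ratio)
[Cu2+]_dilute = 2.810 × 10^-3 / 0.05000 = 0.05620 mol/L
Dilution factor = 500.0 / 25.18 = 19.86
[Cu2+]_stock = 0.05620 × 19.86 = 1.116 mol/L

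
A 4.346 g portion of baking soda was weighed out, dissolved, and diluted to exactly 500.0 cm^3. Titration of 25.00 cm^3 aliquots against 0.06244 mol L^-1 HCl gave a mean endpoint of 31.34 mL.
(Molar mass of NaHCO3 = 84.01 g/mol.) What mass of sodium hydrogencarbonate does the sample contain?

3.288 g

NaHCO3 + HCl → NaCl + H2O + CO2
n(HCl) per titration = 0.03134 × 0.06244 = 1.957 × 10^-3 mol
n(NaHCO3) in each aliquot = 1.957 × 10^-3 mol (1:1 ratio)
n(NaHCO3) in the whole flask = 1.957 × 10^-3 × 500.0/25.00 = 0.03914 mol
mass of NaHCO3 = 0.03914 × 84.01 = 3.288 g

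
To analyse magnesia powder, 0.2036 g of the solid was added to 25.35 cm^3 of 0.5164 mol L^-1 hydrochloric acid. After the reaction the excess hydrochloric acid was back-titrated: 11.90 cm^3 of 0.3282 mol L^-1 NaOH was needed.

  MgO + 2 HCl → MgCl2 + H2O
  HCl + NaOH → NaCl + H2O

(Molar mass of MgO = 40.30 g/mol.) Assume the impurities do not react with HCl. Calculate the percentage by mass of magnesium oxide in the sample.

90.90 %

n(HCl) added = 0.02535 × 0.5164 = 0.01309 mol
n(NaOH) used in back-titration = 0.01190 × 0.3282 = 3.906 × 10^-3 mol
n(HCl) left over = 3.906 × 10^-3 mol (1:1 ratio)
n(HCl) consumed by analyte = 0.01309 − 3.906 × 10^-3 = 9.185 × 10^-3 mol
From the 1:2 ratio, n(MgO) = 1/2 × 9.185 × 10^-3 = 4.593 × 10^-3 mol
mass of MgO = 4.593 × 10^-3 × 40.30 = 0.1851 g
% MgO = 0.1851 / 0.2036 × 100 = 90.90 %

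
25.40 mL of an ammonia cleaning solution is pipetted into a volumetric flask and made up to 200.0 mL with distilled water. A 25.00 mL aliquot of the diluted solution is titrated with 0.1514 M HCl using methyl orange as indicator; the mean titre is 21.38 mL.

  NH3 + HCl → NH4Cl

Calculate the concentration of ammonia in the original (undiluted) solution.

n(HCl) = 0.02138 × 0.1514 = 3.237 × 10^-3 mol
n(NH3) in the aliquot = 3.237 × 10^-3 mol (1:1 ratio)
[NH3]_dilute = 3.237 × 10^-3 / 0.02500 = 0.1295 mol/L
Dilution factor = 200.0 / 25.40 = 7.874
[NH3]_stock = 0.1295 × 7.874 = 1.020 mol/L

1.020 M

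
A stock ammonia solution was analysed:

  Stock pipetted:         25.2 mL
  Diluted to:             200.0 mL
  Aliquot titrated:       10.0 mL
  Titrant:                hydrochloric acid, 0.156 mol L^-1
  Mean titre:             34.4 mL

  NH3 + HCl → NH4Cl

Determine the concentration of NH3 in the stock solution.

n(HCl) = 0.0344 × 0.156 = 5.37 × 10^-3 mol
n(NH3) in the aliquot = 5.37 × 10^-3 mol (1:1 ratio)
[NH3]_dilute = 5.37 × 10^-3 / 0.0100 = 0.537 mol/L
Dilution factor = 200.0 / 25.2 = 7.937
[NH3]_stock = 0.537 × 7.937 = 4.26 mol/L

4.26 mol/L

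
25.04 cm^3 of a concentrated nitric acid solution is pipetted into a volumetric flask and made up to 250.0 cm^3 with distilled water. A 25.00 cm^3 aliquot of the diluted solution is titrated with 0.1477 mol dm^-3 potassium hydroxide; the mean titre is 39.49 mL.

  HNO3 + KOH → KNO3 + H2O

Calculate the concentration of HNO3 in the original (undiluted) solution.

2.329 mol/L

n(KOH) = 0.03949 × 0.1477 = 5.833 × 10^-3 mol
n(HNO3) in the aliquot = 5.833 × 10^-3 mol (1:1 ratio)
[HNO3]_dilute = 5.833 × 10^-3 / 0.02500 = 0.2333 mol/L
Dilution factor = 250.0 / 25.04 = 9.984
[HNO3]_stock = 0.2333 × 9.984 = 2.329 mol/L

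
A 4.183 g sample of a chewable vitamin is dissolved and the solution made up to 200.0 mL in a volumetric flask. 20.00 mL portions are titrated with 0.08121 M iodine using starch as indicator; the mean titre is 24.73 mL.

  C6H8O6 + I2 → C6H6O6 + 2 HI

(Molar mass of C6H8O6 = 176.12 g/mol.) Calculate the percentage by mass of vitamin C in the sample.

n(I2) per titration = 0.02473 × 0.08121 = 2.008 × 10^-3 mol
n(C6H8O6) in each aliquot = 2.008 × 10^-3 mol (1:1 ratio)
n(C6H8O6) in the whole flask = 2.008 × 10^-3 × 200.0/20.00 = 0.02008 mol
mass of C6H8O6 = 0.02008 × 176.12 = 3.537 g
% C6H8O6 = 3.537 / 4.183 × 100 = 84.56 %

84.56 %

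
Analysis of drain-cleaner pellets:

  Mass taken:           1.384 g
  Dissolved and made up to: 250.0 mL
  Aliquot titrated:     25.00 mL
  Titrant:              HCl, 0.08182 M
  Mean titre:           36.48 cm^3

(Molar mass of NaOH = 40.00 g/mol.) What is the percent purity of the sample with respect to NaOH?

NaOH + HCl → NaCl + H2O
n(HCl) per titration = 0.03648 × 0.08182 = 2.985 × 10^-3 mol
n(NaOH) in each aliquot = 2.985 × 10^-3 mol (1:1 ratio)
n(NaOH) in the whole flask = 2.985 × 10^-3 × 250.0/25.00 = 0.02985 mol
mass of NaOH = 0.02985 × 40.00 = 1.194 g
% NaOH = 1.194 / 1.384 × 100 = 86.27 %

86.27 %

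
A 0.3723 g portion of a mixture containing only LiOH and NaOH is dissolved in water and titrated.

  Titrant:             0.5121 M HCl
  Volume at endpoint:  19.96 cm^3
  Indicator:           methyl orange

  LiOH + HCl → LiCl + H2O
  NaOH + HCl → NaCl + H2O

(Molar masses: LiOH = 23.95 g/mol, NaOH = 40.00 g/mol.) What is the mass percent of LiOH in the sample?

14.65 %

n(HCl) = 0.01996 × 0.5121 = 0.01022 mol
Let x = n(LiOH), y = n(NaOH).
Titrant: 1x + 1y = 0.01022;  mass: 23.95x + 40.00y = 0.3723
Solving, x = 2.278 × 10^-3 mol, y = 7.944 × 10^-3 mol
mass of LiOH = 2.278 × 10^-3 × 23.95 = 0.05456 g
% LiOH = 0.05456 / 0.3723 × 100 = 14.65 %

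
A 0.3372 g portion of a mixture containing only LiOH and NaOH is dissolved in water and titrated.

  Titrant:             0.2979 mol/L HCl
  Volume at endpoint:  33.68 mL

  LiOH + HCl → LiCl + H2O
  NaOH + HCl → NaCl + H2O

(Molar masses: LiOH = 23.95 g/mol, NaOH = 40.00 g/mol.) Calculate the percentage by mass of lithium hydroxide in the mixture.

28.38 %

n(HCl) = 0.03368 × 0.2979 = 0.01003 mol
Let x = n(LiOH), y = n(NaOH).
Titrant: 1x + 1y = 0.01003;  mass: 23.95x + 40.00y = 0.3372
Solving, x = 3.996 × 10^-3 mol, y = 6.038 × 10^-3 mol
mass of LiOH = 3.996 × 10^-3 × 23.95 = 0.09570 g
% LiOH = 0.09570 / 0.3372 × 100 = 28.38 %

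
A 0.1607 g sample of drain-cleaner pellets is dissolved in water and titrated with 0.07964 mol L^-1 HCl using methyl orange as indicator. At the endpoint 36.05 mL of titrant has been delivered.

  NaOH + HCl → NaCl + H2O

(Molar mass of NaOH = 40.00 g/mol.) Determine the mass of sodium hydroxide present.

0.1148 g

n(HCl) = 0.03605 L × 0.07964 mol/L = 2.871 × 10^-3 mol
n(NaOH) = 2.871 × 10^-3 mol (1:1 ratio)
mass of NaOH = 2.871 × 10^-3 × 40.00 g/mol = 0.1148 g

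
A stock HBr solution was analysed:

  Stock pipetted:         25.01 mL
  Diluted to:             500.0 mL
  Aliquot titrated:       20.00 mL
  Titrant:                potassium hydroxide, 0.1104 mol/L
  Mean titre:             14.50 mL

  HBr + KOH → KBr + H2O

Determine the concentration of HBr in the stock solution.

n(KOH) = 0.01450 × 0.1104 = 1.601 × 10^-3 mol
n(HBr) in the aliquot = 1.601 × 10^-3 mol (1:1 ratio)
[HBr]_dilute = 1.601 × 10^-3 / 0.02000 = 0.08004 mol/L
Dilution factor = 500.0 / 25.01 = 19.99
[HBr]_stock = 0.08004 × 19.99 = 1.600 mol/L

1.600 mol/L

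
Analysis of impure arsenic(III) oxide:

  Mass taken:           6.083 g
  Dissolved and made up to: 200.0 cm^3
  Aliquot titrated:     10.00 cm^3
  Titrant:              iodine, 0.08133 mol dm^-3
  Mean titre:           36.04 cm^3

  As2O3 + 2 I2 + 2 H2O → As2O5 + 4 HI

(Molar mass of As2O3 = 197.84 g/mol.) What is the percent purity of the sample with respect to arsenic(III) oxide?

n(I2) per titration = 0.03604 × 0.08133 = 2.931 × 10^-3 mol
From the 1:2 ratio, n(As2O3) in each aliquot = 1/2 × 2.931 × 10^-3 = 1.466 × 10^-3 mol
n(As2O3) in the whole flask = 1.466 × 10^-3 × 200.0/10.00 = 0.02931 mol
mass of As2O3 = 0.02931 × 197.84 = 5.799 g
% As2O3 = 5.799 / 6.083 × 100 = 95.33 %

95.33 %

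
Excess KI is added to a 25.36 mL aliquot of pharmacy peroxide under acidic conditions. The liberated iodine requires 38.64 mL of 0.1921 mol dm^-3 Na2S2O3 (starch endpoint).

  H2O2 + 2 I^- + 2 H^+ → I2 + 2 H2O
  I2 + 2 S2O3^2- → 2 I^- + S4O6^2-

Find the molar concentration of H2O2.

n(S2O3^2-) = 0.03864 × 0.1921 = 7.423 × 10^-3 mol
n(I2) = n(S2O3^2-)/2 = 3.711 × 10^-3 mol
n(H2O2) in the aliquot = 3.711 × 10^-3 mol (1:1 ratio)
[H2O2] = 3.711 × 10^-3 / 0.02536 = 0.1463 mol/L

0.1463 mol/L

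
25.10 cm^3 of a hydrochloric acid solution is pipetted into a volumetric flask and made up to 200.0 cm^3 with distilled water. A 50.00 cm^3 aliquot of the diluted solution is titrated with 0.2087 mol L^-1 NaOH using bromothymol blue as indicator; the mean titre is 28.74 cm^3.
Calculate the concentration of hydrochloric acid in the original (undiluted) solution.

HCl + NaOH → NaCl + H2O
n(NaOH) = 0.02874 × 0.2087 = 5.998 × 10^-3 mol
n(HCl) in the aliquot = 5.998 × 10^-3 mol (1:1 ratio)
[HCl]_dilute = 5.998 × 10^-3 / 0.05000 = 0.1200 mol/L
Dilution factor = 200.0 / 25.10 = 7.968
[HCl]_stock = 0.1200 × 7.968 = 0.9559 mol/L

0.9559 mol/L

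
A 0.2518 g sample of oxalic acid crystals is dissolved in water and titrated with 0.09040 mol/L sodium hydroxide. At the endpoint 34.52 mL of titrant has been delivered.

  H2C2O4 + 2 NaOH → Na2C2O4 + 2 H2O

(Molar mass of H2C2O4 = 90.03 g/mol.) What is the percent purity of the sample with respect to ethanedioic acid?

55.79 %

n(NaOH) = 0.03452 L × 0.09040 mol/L = 3.121 × 10^-3 mol
From the 1:2 ratio, n(H2C2O4) = 1/2 × 3.121 × 10^-3 = 1.560 × 10^-3 mol
mass of H2C2O4 = 1.560 × 10^-3 × 90.03 g/mol = 0.1405 g
% H2C2O4 = 0.1405 / 0.2518 × 100 = 55.79 %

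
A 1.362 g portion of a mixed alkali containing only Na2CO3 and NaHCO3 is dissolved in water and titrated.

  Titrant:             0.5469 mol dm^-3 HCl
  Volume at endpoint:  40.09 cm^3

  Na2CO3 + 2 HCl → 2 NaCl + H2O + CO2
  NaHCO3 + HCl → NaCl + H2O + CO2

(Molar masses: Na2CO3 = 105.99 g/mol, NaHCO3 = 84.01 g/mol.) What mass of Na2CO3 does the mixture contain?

n(HCl) = 0.04009 × 0.5469 = 0.02193 mol
Let x = n(Na2CO3), y = n(NaHCO3).
Titrant: 2x + 1y = 0.02193;  mass: 105.99x + 84.01y = 1.362
Solving, x = 7.737 × 10^-3 mol, y = 6.451 × 10^-3 mol
mass of Na2CO3 = 7.737 × 10^-3 × 105.99 = 0.8201 g

0.8201 g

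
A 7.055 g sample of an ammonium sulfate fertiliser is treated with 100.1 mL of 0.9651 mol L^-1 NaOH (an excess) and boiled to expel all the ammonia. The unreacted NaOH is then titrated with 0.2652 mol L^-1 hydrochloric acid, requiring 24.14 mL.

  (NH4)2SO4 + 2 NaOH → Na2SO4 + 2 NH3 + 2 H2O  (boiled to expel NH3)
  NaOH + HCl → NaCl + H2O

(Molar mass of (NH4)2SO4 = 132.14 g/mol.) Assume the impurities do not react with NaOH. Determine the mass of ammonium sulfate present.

5.960 g

n(NaOH) added = 0.1001 × 0.9651 = 0.09661 mol
n(HCl) used in back-titration = 0.02414 × 0.2652 = 6.402 × 10^-3 mol
n(NaOH) left over = 6.402 × 10^-3 mol (1:1 ratio)
n(NaOH) consumed by analyte = 0.09661 − 6.402 × 10^-3 = 0.09020 mol
From the 1:2 ratio, n((NH4)2SO4) = 1/2 × 0.09020 = 0.04510 mol
mass of (NH4)2SO4 = 0.04510 × 132.14 = 5.960 g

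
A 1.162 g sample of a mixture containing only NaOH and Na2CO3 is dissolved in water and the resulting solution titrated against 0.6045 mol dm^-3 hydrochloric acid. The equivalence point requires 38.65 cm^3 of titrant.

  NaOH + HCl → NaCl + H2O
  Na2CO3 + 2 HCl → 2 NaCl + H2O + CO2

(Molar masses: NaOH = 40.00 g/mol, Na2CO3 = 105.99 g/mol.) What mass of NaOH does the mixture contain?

0.2345 g

n(HCl) = 0.03865 × 0.6045 = 0.02336 mol
Let x = n(NaOH), y = n(Na2CO3).
Titrant: 1x + 2y = 0.02336;  mass: 40.00x + 105.99y = 1.162
Solving, x = 5.862 × 10^-3 mol, y = 8.751 × 10^-3 mol
mass of NaOH = 5.862 × 10^-3 × 40.00 = 0.2345 g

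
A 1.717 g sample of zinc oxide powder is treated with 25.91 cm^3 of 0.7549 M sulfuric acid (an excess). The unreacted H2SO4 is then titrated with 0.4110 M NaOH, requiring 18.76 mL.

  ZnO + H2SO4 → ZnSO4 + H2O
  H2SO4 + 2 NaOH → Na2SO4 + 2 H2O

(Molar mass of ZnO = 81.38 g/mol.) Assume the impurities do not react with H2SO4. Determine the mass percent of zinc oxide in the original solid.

74.43 %

n(H2SO4) added = 0.02591 × 0.7549 = 0.01956 mol
n(NaOH) used in back-titration = 0.01876 × 0.4110 = 7.710 × 10^-3 mol
From the 1:2 ratio, n(H2SO4) left over = 1/2 × 7.710 × 10^-3 = 3.855 × 10^-3 mol
n(H2SO4) consumed by analyte = 0.01956 − 3.855 × 10^-3 = 0.01570 mol
n(ZnO) = 0.01570 mol (1:1 ratio)
mass of ZnO = 0.01570 × 81.38 = 1.278 g
% ZnO = 1.278 / 1.717 × 100 = 74.43 %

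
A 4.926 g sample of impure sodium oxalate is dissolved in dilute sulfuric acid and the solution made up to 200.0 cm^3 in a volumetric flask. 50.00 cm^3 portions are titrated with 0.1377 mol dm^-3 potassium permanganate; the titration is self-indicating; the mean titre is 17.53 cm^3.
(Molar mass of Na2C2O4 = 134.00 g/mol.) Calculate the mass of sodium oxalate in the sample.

2 MnO4^- + 5 C2O4^2- + 16 H^+ → 2 Mn^2+ + 10 CO2 + 8 H2O
n(KMnO4) per titration = 0.01753 × 0.1377 = 2.414 × 10^-3 mol
From the 5:2 ratio, n(Na2C2O4) in each aliquot = 5/2 × 2.414 × 10^-3 = 6.035 × 10^-3 mol
n(Na2C2O4) in the whole flask = 6.035 × 10^-3 × 200.0/50.00 = 0.02414 mol
mass of Na2C2O4 = 0.02414 × 134.00 = 3.235 g

3.235 g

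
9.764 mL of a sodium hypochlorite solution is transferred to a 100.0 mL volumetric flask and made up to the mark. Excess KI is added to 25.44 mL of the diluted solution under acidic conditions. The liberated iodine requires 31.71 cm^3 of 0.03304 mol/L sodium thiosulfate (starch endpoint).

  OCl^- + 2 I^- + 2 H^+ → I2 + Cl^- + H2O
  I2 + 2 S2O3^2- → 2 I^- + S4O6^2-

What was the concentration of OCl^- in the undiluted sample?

0.2109 mol/L

n(S2O3^2-) = 0.03171 × 0.03304 = 1.048 × 10^-3 mol
n(I2) = n(S2O3^2-)/2 = 5.238 × 10^-4 mol
n(OCl^-) in the aliquot = 5.238 × 10^-4 mol (1:1 ratio)
[OCl^-]_dilute = 5.238 × 10^-4 / 0.02544 = 0.02059 mol/L
[OCl^-]_original = 0.02059 × 100.0/9.764 = 0.2109 mol/L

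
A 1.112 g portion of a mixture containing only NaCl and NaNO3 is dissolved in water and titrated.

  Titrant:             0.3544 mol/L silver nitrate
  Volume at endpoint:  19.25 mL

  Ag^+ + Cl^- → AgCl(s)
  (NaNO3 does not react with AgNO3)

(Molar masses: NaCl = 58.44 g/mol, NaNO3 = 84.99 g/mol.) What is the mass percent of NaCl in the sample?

35.85 %

n(AgNO3) = 0.01925 × 0.3544 = 6.822 × 10^-3 mol
Let x = n(NaCl), y = n(NaNO3).
Titrant: 1x = 6.822 × 10^-3;  mass: 58.44x + 84.99y = 1.112
Solving, x = 6.822 × 10^-3 mol, y = 8.393 × 10^-3 mol
mass of NaCl = 6.822 × 10^-3 × 58.44 = 0.3987 g
% NaCl = 0.3987 / 1.112 × 100 = 35.85 %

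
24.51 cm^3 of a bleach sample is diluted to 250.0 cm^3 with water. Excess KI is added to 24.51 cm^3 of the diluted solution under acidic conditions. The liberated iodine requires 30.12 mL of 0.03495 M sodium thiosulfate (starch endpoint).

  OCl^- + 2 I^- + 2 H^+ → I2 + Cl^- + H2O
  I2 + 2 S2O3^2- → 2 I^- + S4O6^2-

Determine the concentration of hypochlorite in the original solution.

n(S2O3^2-) = 0.03012 × 0.03495 = 1.053 × 10^-3 mol
n(I2) = n(S2O3^2-)/2 = 5.263 × 10^-4 mol
n(OCl^-) in the aliquot = 5.263 × 10^-4 mol (1:1 ratio)
[OCl^-]_dilute = 5.263 × 10^-4 / 0.02451 = 0.02147 mol/L
[OCl^-]_original = 0.02147 × 250.0/24.51 = 0.2190 mol/L

0.2190 M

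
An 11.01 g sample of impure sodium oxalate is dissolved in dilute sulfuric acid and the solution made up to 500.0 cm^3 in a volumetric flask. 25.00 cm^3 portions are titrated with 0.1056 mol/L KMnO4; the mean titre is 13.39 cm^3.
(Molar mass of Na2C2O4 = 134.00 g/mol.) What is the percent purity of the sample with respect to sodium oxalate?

2 MnO4^- + 5 C2O4^2- + 16 H^+ → 2 Mn^2+ + 10 CO2 + 8 H2O
n(KMnO4) per titration = 0.01339 × 0.1056 = 1.414 × 10^-3 mol
From the 5:2 ratio, n(Na2C2O4) in each aliquot = 5/2 × 1.414 × 10^-3 = 3.535 × 10^-3 mol
n(Na2C2O4) in the whole flask = 3.535 × 10^-3 × 500.0/25.00 = 0.07070 mol
mass of Na2C2O4 = 0.07070 × 134.00 = 9.474 g
% Na2C2O4 = 9.474 / 11.01 × 100 = 86.05 %

86.05 %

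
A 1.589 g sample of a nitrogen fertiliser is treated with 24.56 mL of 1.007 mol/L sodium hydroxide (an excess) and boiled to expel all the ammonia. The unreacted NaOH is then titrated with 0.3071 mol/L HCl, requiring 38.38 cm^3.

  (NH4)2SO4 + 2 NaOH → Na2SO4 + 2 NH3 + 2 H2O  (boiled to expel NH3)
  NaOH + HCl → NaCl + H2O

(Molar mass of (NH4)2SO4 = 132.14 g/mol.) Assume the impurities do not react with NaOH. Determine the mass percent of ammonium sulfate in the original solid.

n(NaOH) added = 0.02456 × 1.007 = 0.02473 mol
n(HCl) used in back-titration = 0.03838 × 0.3071 = 0.01179 mol
n(NaOH) left over = 0.01179 mol (1:1 ratio)
n(NaOH) consumed by analyte = 0.02473 − 0.01179 = 0.01295 mol
From the 1:2 ratio, n((NH4)2SO4) = 1/2 × 0.01295 = 6.473 × 10^-3 mol
mass of (NH4)2SO4 = 6.473 × 10^-3 × 132.14 = 0.8553 g
% (NH4)2SO4 = 0.8553 / 1.589 × 100 = 53.83 %

53.83 %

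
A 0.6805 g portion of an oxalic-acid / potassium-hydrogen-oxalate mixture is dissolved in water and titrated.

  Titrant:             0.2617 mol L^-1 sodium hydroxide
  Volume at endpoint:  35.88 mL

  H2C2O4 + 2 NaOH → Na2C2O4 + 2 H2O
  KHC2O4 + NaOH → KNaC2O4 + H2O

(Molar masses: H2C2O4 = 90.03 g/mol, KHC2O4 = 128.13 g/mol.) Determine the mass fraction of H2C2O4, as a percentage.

n(NaOH) = 0.03588 × 0.2617 = 9.390 × 10^-3 mol
Let x = n(H2C2O4), y = n(KHC2O4).
Titrant: 2x + 1y = 9.390 × 10^-3;  mass: 90.03x + 128.13y = 0.6805
Solving, x = 3.144 × 10^-3 mol, y = 3.102 × 10^-3 mol
mass of H2C2O4 = 3.144 × 10^-3 × 90.03 = 0.2830 g
% H2C2O4 = 0.2830 / 0.6805 × 100 = 41.59 %

41.59 %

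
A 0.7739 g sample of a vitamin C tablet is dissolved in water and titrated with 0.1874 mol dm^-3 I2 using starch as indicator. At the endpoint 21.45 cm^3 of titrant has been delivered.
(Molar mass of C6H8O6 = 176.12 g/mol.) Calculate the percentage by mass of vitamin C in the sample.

C6H8O6 + I2 → C6H6O6 + 2 HI
n(I2) = 0.02145 L × 0.1874 mol/L = 4.020 × 10^-3 mol
n(C6H8O6) = 4.020 × 10^-3 mol (1:1 ratio)
mass of C6H8O6 = 4.020 × 10^-3 × 176.12 g/mol = 0.7080 g
% C6H8O6 = 0.7080 / 0.7739 × 100 = 91.48 %

91.48 %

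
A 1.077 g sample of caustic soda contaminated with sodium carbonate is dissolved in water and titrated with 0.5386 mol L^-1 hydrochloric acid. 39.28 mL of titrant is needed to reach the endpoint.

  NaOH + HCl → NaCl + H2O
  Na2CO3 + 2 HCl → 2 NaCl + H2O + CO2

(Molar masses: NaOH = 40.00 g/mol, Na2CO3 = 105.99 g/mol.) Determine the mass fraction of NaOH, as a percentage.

n(HCl) = 0.03928 × 0.5386 = 0.02116 mol
Let x = n(NaOH), y = n(Na2CO3).
Titrant: 1x + 2y = 0.02116;  mass: 40.00x + 105.99y = 1.077
Solving, x = 3.399 × 10^-3 mol, y = 8.878 × 10^-3 mol
mass of NaOH = 3.399 × 10^-3 × 40.00 = 0.1360 g
% NaOH = 0.1360 / 1.077 × 100 = 12.62 %

12.62 %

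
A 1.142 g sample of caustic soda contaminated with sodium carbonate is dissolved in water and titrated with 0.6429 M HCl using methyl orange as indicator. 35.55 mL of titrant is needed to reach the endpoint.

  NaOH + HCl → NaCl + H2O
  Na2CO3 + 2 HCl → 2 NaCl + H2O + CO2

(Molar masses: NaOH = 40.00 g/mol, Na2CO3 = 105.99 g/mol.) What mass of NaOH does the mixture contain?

n(HCl) = 0.03555 × 0.6429 = 0.02286 mol
Let x = n(NaOH), y = n(Na2CO3).
Titrant: 1x + 2y = 0.02286;  mass: 40.00x + 105.99y = 1.142
Solving, x = 5.326 × 10^-3 mol, y = 8.765 × 10^-3 mol
mass of NaOH = 5.326 × 10^-3 × 40.00 = 0.2130 g

0.2130 g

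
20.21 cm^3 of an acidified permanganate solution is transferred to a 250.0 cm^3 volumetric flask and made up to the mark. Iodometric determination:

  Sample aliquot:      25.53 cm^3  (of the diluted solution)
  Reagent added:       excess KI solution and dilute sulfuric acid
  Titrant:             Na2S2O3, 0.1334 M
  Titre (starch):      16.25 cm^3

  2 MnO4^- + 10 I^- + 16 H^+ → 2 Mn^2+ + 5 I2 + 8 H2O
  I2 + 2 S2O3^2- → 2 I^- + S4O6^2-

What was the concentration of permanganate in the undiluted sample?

n(S2O3^2-) = 0.01625 × 0.1334 = 2.168 × 10^-3 mol
n(I2) = n(S2O3^2-)/2 = 1.084 × 10^-3 mol
From the 2:5 ratio, n(MnO4^-) in the aliquot = 2/5 × 1.084 × 10^-3 = 4.335 × 10^-4 mol
[MnO4^-]_dilute = 4.335 × 10^-4 / 0.02553 = 0.01698 mol/L
[MnO4^-]_original = 0.01698 × 250.0/20.21 = 0.2101 mol/L

0.2101 M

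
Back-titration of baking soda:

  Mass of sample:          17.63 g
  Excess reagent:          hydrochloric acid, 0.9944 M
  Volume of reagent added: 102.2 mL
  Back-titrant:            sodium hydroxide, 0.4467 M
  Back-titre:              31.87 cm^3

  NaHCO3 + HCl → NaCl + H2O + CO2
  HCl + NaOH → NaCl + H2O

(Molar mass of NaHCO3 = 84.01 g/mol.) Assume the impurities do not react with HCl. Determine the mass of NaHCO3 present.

7.342 g

n(HCl) added = 0.1022 × 0.9944 = 0.1016 mol
n(NaOH) used in back-titration = 0.03187 × 0.4467 = 0.01424 mol
n(HCl) left over = 0.01424 mol (1:1 ratio)
n(HCl) consumed by analyte = 0.1016 − 0.01424 = 0.08739 mol
n(NaHCO3) = 0.08739 mol (1:1 ratio)
mass of NaHCO3 = 0.08739 × 84.01 = 7.342 g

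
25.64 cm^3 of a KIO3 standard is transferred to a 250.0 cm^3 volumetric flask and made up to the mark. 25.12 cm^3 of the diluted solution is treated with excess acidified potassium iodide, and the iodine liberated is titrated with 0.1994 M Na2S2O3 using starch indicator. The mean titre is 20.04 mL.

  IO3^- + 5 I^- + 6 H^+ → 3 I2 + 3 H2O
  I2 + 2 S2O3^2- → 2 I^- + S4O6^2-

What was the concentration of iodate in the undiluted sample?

n(S2O3^2-) = 0.02004 × 0.1994 = 3.996 × 10^-3 mol
n(I2) = n(S2O3^2-)/2 = 1.998 × 10^-3 mol
From the 1:3 ratio, n(IO3^-) in the aliquot = 1/3 × 1.998 × 10^-3 = 6.660 × 10^-4 mol
[IO3^-]_dilute = 6.660 × 10^-4 / 0.02512 = 0.02651 mol/L
[IO3^-]_original = 0.02651 × 250.0/25.64 = 0.2585 mol/L

0.2585 M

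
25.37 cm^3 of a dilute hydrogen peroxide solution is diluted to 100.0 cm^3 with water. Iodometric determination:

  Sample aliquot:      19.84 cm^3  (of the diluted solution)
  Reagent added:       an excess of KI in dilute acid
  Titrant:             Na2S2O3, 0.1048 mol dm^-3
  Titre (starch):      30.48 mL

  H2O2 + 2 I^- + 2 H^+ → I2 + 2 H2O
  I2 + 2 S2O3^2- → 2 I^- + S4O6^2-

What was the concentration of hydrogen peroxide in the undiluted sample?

n(S2O3^2-) = 0.03048 × 0.1048 = 3.194 × 10^-3 mol
n(I2) = n(S2O3^2-)/2 = 1.597 × 10^-3 mol
n(H2O2) in the aliquot = 1.597 × 10^-3 mol (1:1 ratio)
[H2O2]_dilute = 1.597 × 10^-3 / 0.01984 = 0.08050 mol/L
[H2O2]_original = 0.08050 × 100.0/25.37 = 0.3173 mol/L

0.3173 mol/L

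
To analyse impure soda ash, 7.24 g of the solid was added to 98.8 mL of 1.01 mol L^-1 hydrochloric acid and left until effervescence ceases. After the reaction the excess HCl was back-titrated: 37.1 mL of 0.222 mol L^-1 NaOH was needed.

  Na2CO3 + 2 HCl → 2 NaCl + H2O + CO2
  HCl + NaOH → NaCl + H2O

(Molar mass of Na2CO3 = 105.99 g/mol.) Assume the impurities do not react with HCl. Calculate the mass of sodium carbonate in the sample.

n(HCl) added = 0.0988 × 1.01 = 0.0998 mol
n(NaOH) used in back-titration = 0.0371 × 0.222 = 8.24 × 10^-3 mol
n(HCl) left over = 8.24 × 10^-3 mol (1:1 ratio)
n(HCl) consumed by analyte = 0.0998 − 8.24 × 10^-3 = 0.0916 mol
From the 1:2 ratio, n(Na2CO3) = 1/2 × 0.0916 = 0.0458 mol
mass of Na2CO3 = 0.0458 × 105.99 = 4.85 g

4.85 g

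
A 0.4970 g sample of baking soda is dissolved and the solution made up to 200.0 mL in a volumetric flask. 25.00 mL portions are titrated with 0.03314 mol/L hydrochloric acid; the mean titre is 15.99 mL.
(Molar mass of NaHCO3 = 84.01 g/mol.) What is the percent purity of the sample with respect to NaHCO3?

71.66 %

NaHCO3 + HCl → NaCl + H2O + CO2
n(HCl) per titration = 0.01599 × 0.03314 = 5.299 × 10^-4 mol
n(NaHCO3) in each aliquot = 5.299 × 10^-4 mol (1:1 ratio)
n(NaHCO3) in the whole flask = 5.299 × 10^-4 × 200.0/25.00 = 4.239 × 10^-3 mol
mass of NaHCO3 = 4.239 × 10^-3 × 84.01 = 0.3561 g
% NaHCO3 = 0.3561 / 0.4970 × 100 = 71.66 %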